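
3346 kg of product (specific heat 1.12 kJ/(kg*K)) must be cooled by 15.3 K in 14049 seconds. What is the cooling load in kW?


Q = m * cp * dT / t
Q = 3346 * 1.12 * 15.3 / 14049
Q = 4.081 kW

4.081


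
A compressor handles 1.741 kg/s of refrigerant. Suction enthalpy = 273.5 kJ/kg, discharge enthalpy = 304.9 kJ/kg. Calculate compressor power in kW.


dh = 304.9 - 273.5 = 31.4 kJ/kg
W = m_dot * dh = 1.741 * 31.4 = 54.67 kW

54.67


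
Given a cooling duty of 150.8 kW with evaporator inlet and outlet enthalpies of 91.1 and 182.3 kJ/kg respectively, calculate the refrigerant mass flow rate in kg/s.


dh = 182.3 - 91.1 = 91.2 kJ/kg
m_dot = Q / dh = 150.8 / 91.2 = 1.6535 kg/s

1.6535


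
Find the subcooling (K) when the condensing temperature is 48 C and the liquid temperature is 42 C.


Subcooling = T_cond - T_liquid
Subcooling = 48 - 42
Subcooling = 6 K

6


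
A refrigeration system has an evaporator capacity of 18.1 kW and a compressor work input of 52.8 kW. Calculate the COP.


COP = Q_evap / W
COP = 18.1 / 52.8
COP = 0.343

0.343


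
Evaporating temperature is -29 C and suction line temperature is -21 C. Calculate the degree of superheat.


Superheat = T_suction - T_evap
Superheat = -21 - (-29)
Superheat = 8 K

8


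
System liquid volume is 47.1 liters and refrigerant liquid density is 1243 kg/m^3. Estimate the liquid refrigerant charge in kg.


Charge = V * rho / 1000
Charge = 47.1 * 1243 / 1000
Charge = 58.55 kg

58.55


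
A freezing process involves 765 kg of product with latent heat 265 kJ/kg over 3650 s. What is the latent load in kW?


Q_lat = m * h_fg / t
Q_lat = 765 * 265 / 3650
Q_lat = 55.54 kW

55.54


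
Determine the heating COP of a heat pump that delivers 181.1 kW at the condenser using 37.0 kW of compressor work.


COP_hp = Q_cond / W
COP_hp = 181.1 / 37.0
COP_hp = 4.895

4.895


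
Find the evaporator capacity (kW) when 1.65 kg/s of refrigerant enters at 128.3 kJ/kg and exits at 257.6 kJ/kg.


dh = 257.6 - 128.3 = 129.3 kJ/kg
Q_evap = m_dot * dh = 1.65 * 129.3
Q_evap = 213.35 kW

213.35


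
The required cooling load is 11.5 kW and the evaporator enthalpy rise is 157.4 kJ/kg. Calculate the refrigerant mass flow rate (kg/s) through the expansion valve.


m_dot = Q / dh
m_dot = 11.5 / 157.4
m_dot = 0.0731 kg/s

0.0731


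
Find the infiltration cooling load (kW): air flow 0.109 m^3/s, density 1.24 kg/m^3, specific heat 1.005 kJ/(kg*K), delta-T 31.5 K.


Q = V_dot * rho * cp * dT
Q = 0.109 * 1.24 * 1.005 * 31.5
Q = 4.279 kW

4.279


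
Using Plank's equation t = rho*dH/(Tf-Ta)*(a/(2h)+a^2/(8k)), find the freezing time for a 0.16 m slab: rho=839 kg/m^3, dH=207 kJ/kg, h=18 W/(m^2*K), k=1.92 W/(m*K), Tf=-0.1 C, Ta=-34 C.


dT = -0.1 - (-34) = 33.9 K
term1 = a/(2h) = 0.16/(2*18) = 0.004444444444
term2 = a^2/(8k) = 0.16^2/(8*1.92) = 0.001666666667
t = rho*dH*1000/dT * (term1 + term2)
t = 839*207*1000/33.9 * (0.004444444444 + 0.001666666667)
t = 31308 s

31308


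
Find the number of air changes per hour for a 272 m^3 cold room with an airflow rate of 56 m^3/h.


ACH = flow / volume
ACH = 56 / 272
ACH = 0.206

0.206


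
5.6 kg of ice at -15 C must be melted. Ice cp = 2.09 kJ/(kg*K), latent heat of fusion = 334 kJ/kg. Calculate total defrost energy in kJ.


Sensible heat = cp * dT = 2.09 * 15 = 31.35 kJ/kg
Total per kg = 31.35 + 334 = 365.35 kJ/kg
Q = m * total = 5.6 * 365.35
Q = 2046.0 kJ

2046.0


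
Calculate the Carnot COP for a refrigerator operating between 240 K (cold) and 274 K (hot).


dT = 274 - 240 = 34 K
COP_carnot = T_cold / dT = 240 / 34
COP_carnot = 7.059

7.059


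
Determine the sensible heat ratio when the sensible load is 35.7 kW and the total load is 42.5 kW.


SHR = Q_sensible / Q_total
SHR = 35.7 / 42.5
SHR = 0.84

0.84


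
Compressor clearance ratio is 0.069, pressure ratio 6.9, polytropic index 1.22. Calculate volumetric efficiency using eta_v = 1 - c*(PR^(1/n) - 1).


PR^(1/n) = 6.9^(1/1.22) = 4.87058607
eta_v = 1 - 0.069 * (4.87058607 - 1)
eta_v = 0.7329

0.7329


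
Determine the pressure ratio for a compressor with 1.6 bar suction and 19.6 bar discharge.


PR = P_high / P_low
PR = 19.6 / 1.6
PR = 12.25

12.25


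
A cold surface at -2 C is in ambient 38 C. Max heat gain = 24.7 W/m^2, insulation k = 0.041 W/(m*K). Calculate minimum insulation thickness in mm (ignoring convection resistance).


dT = 38 - (-2) = 40 K
thickness = k * dT / q_max * 1000
thickness = 0.041 * 40 / 24.7 * 1000
thickness = 66.4 mm

66.4


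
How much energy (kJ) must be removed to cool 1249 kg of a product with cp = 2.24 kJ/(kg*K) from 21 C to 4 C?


dT = 21 - (4) = 17 K
Q = m * cp * dT = 1249 * 2.24 * 17
Q = 47562 kJ

47562


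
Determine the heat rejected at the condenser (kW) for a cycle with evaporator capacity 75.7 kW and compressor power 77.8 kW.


Q_cond = Q_evap + W
Q_cond = 75.7 + 77.8
Q_cond = 153.5 kW

153.5


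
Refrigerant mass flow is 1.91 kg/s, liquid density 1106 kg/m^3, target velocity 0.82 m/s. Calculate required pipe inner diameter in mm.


A = m_dot / (rho * v) = 1.91 / (1106 * 0.82) = 0.002106029198 m^2
d = sqrt(4*A/pi) * 1000
d = 51.8 mm

51.8


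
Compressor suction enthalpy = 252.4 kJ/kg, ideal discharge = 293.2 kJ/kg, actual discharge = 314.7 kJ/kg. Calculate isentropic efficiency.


dh_ideal = 293.2 - 252.4 = 40.8 kJ/kg
dh_actual = 314.7 - 252.4 = 62.3 kJ/kg
eta_s = dh_ideal / dh_actual = 40.8 / 62.3
eta_s = 0.6549

0.6549


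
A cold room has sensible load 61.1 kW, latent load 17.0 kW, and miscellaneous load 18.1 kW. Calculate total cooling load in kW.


Q_total = Q_s + Q_l + Q_misc
Q_total = 61.1 + 17.0 + 18.1
Q_total = 96.2 kW

96.2


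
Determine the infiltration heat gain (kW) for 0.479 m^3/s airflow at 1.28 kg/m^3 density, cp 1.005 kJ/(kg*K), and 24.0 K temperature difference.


Q = V_dot * rho * cp * dT
Q = 0.479 * 1.28 * 1.005 * 24.0
Q = 14.788 kW

14.788


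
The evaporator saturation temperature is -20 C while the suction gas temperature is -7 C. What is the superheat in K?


Superheat = T_suction - T_evap
Superheat = -7 - (-20)
Superheat = 13 K

13


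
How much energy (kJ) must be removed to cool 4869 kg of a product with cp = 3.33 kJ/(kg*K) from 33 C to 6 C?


dT = 33 - (6) = 27 K
Q = m * cp * dT = 4869 * 3.33 * 27
Q = 437772 kJ

437772


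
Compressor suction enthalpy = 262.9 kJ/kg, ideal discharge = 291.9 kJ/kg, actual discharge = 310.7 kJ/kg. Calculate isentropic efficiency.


dh_ideal = 291.9 - 262.9 = 29.0 kJ/kg
dh_actual = 310.7 - 262.9 = 47.8 kJ/kg
eta_s = dh_ideal / dh_actual = 29.0 / 47.8
eta_s = 0.6067

0.6067


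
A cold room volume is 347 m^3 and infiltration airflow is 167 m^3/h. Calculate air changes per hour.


ACH = flow / volume
ACH = 167 / 347
ACH = 0.481

0.481


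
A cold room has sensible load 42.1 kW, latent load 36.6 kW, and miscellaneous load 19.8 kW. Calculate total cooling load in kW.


Q_total = Q_s + Q_l + Q_misc
Q_total = 42.1 + 36.6 + 19.8
Q_total = 98.5 kW

98.5


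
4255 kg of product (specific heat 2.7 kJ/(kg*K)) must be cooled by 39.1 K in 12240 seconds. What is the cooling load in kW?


Q = m * cp * dT / t
Q = 4255 * 2.7 * 39.1 / 12240
Q = 36.699 kW

36.699


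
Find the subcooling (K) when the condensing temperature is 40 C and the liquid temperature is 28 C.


Subcooling = T_cond - T_liquid
Subcooling = 40 - 28
Subcooling = 12 K

12


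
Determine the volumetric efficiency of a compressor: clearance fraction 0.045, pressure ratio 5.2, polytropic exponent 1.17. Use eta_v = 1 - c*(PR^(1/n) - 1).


PR^(1/n) = 5.2^(1/1.17) = 4.09231137
eta_v = 1 - 0.045 * (4.09231137 - 1)
eta_v = 0.8608

0.8608


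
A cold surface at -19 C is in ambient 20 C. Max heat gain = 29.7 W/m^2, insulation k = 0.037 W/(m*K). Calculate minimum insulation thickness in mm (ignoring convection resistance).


dT = 20 - (-19) = 39 K
thickness = k * dT / q_max * 1000
thickness = 0.037 * 39 / 29.7 * 1000
thickness = 48.6 mm

48.6


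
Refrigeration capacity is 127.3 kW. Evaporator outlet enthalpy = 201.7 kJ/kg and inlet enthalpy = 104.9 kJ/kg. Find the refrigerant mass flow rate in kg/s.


dh = 201.7 - 104.9 = 96.8 kJ/kg
m_dot = Q / dh = 127.3 / 96.8 = 1.3151 kg/s

1.3151


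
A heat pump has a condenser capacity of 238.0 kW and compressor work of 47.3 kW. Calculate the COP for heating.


COP_hp = Q_cond / W
COP_hp = 238.0 / 47.3
COP_hp = 5.032

5.032


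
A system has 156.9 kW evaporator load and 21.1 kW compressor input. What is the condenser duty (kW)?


Q_cond = Q_evap + W
Q_cond = 156.9 + 21.1
Q_cond = 178.0 kW

178.0


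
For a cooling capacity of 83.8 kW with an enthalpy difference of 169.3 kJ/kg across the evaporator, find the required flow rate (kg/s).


m_dot = Q / dh
m_dot = 83.8 / 169.3
m_dot = 0.495 kg/s

0.495


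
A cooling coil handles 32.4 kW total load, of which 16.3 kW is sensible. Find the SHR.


SHR = Q_sensible / Q_total
SHR = 16.3 / 32.4
SHR = 0.503

0.503


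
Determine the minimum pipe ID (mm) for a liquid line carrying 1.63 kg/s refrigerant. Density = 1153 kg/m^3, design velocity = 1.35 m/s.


A = m_dot / (rho * v) = 1.63 / (1153 * 1.35) = 0.001047187691 m^2
d = sqrt(4*A/pi) * 1000
d = 36.5 mm

36.5


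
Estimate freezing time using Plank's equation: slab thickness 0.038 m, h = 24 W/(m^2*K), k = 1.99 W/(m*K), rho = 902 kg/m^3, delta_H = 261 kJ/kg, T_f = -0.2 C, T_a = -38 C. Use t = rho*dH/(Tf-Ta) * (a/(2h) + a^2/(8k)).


dT = -0.2 - (-38) = 37.8 K
term1 = a/(2h) = 0.038/(2*24) = 0.0007916666667
term2 = a^2/(8k) = 0.038^2/(8*1.99) = 0.00009070351759
t = rho*dH*1000/dT * (term1 + term2)
t = 902*261*1000/37.8 * (0.0007916666667 + 0.00009070351759)
t = 5495 s

5495


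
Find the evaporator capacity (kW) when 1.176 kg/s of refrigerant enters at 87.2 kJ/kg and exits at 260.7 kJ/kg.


dh = 260.7 - 87.2 = 173.5 kJ/kg
Q_evap = m_dot * dh = 1.176 * 173.5
Q_evap = 204.04 kW

204.04


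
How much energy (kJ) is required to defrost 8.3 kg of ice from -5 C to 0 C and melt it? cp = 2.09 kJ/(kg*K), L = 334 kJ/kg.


Sensible heat = cp * dT = 2.09 * 5 = 10.45 kJ/kg
Total per kg = 10.45 + 334 = 344.45 kJ/kg
Q = m * total = 8.3 * 344.45
Q = 2858.9 kJ

2858.9


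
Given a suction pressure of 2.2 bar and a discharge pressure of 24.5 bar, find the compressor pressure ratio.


PR = P_high / P_low
PR = 24.5 / 2.2
PR = 11.136

11.136


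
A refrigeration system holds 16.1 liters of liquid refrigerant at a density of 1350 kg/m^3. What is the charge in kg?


Charge = V * rho / 1000
Charge = 16.1 * 1350 / 1000
Charge = 21.74 kg

21.74


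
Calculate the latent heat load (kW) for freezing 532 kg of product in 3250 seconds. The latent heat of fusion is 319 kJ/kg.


Q_lat = m * h_fg / t
Q_lat = 532 * 319 / 3250
Q_lat = 52.22 kW

52.22


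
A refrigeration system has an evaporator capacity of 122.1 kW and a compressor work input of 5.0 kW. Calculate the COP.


COP = Q_evap / W
COP = 122.1 / 5.0
COP = 24.42

24.42


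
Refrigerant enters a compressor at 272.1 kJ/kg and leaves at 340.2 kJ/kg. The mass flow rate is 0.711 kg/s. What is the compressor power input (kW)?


dh = 340.2 - 272.1 = 68.1 kJ/kg
W = m_dot * dh = 0.711 * 68.1 = 48.42 kW

48.42


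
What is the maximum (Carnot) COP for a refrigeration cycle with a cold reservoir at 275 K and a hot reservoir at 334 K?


dT = 334 - 275 = 59 K
COP_carnot = T_cold / dT = 275 / 59
COP_carnot = 4.661

4.661


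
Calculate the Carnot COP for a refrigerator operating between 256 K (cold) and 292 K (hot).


dT = 292 - 256 = 36 K
COP_carnot = T_cold / dT = 256 / 36
COP_carnot = 7.111

7.111


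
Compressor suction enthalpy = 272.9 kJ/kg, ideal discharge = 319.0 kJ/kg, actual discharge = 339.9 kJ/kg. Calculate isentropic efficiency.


dh_ideal = 319.0 - 272.9 = 46.1 kJ/kg
dh_actual = 339.9 - 272.9 = 67.0 kJ/kg
eta_s = dh_ideal / dh_actual = 46.1 / 67.0
eta_s = 0.6881

0.6881


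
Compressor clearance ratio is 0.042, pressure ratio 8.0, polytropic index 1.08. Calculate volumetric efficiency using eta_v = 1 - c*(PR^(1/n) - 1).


PR^(1/n) = 8.0^(1/1.08) = 6.85795186
eta_v = 1 - 0.042 * (6.85795186 - 1)
eta_v = 0.754

0.754


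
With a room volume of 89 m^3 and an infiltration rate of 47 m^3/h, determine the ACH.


ACH = flow / volume
ACH = 47 / 89
ACH = 0.528

0.528


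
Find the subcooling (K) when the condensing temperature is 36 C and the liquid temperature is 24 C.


Subcooling = T_cond - T_liquid
Subcooling = 36 - 24
Subcooling = 12 K

12


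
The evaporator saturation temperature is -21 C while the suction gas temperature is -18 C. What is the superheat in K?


Superheat = T_suction - T_evap
Superheat = -18 - (-21)
Superheat = 3 K

3


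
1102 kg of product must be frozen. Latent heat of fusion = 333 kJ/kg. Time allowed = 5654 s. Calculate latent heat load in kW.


Q_lat = m * h_fg / t
Q_lat = 1102 * 333 / 5654
Q_lat = 64.9 kW

64.9


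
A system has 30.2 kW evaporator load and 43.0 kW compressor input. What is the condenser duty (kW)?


Q_cond = Q_evap + W
Q_cond = 30.2 + 43.0
Q_cond = 73.2 kW

73.2


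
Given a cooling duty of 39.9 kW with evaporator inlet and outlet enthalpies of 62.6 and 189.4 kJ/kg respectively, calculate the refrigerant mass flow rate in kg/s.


dh = 189.4 - 62.6 = 126.8 kJ/kg
m_dot = Q / dh = 39.9 / 126.8 = 0.3147 kg/s

0.3147


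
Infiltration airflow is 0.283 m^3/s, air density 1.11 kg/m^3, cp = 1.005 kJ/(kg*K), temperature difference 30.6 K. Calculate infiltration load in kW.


Q = V_dot * rho * cp * dT
Q = 0.283 * 1.11 * 1.005 * 30.6
Q = 9.66 kW

9.66


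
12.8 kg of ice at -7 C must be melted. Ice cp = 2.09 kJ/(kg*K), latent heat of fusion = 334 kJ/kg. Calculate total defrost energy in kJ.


Sensible heat = cp * dT = 2.09 * 7 = 14.63 kJ/kg
Total per kg = 14.63 + 334 = 348.63 kJ/kg
Q = m * total = 12.8 * 348.63
Q = 4462.5 kJ

4462.5


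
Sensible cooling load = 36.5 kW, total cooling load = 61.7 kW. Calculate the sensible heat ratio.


SHR = Q_sensible / Q_total
SHR = 36.5 / 61.7
SHR = 0.592

0.592


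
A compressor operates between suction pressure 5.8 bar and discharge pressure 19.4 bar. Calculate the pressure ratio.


PR = P_high / P_low
PR = 19.4 / 5.8
PR = 3.345

3.345


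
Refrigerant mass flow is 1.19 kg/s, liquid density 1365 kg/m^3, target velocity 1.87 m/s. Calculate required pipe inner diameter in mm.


A = m_dot / (rho * v) = 1.19 / (1365 * 1.87) = 0.0004662004662 m^2
d = sqrt(4*A/pi) * 1000
d = 24.4 mm

24.4


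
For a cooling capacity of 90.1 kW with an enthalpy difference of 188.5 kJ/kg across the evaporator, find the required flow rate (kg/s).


m_dot = Q / dh
m_dot = 90.1 / 188.5
m_dot = 0.478 kg/s

0.478


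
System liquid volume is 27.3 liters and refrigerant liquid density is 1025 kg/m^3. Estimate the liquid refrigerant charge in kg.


Charge = V * rho / 1000
Charge = 27.3 * 1025 / 1000
Charge = 27.98 kg

27.98


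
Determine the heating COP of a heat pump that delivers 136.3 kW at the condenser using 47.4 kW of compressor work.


COP_hp = Q_cond / W
COP_hp = 136.3 / 47.4
COP_hp = 2.876

2.876


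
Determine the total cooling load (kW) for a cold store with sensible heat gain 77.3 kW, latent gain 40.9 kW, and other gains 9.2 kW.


Q_total = Q_s + Q_l + Q_misc
Q_total = 77.3 + 40.9 + 9.2
Q_total = 127.4 kW

127.4


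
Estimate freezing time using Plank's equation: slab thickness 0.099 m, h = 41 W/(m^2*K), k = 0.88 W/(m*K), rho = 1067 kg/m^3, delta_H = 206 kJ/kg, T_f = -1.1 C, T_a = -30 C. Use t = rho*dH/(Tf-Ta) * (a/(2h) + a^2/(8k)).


dT = -1.1 - (-30) = 28.9 K
term1 = a/(2h) = 0.099/(2*41) = 0.001207317073
term2 = a^2/(8k) = 0.099^2/(8*0.88) = 0.0013921875
t = rho*dH*1000/dT * (term1 + term2)
t = 1067*206*1000/28.9 * (0.001207317073 + 0.0013921875)
t = 19771 s

19771


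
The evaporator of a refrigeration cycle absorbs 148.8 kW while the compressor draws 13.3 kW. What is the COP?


COP = Q_evap / W
COP = 148.8 / 13.3
COP = 11.188

11.188


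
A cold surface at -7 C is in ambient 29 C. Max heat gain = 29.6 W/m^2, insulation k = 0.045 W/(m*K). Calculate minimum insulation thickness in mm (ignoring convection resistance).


dT = 29 - (-7) = 36 K
thickness = k * dT / q_max * 1000
thickness = 0.045 * 36 / 29.6 * 1000
thickness = 54.7 mm

54.7


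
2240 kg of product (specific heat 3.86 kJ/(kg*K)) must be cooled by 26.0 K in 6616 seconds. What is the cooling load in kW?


Q = m * cp * dT / t
Q = 2240 * 3.86 * 26.0 / 6616
Q = 33.979 kW

33.979


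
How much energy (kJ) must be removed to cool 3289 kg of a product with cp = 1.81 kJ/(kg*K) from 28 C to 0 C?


dT = 28 - (0) = 28 K
Q = m * cp * dT = 3289 * 1.81 * 28
Q = 166687 kJ

166687


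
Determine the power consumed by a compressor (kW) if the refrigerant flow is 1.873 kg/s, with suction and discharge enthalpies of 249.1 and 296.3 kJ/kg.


dh = 296.3 - 249.1 = 47.2 kJ/kg
W = m_dot * dh = 1.873 * 47.2 = 88.41 kW

88.41


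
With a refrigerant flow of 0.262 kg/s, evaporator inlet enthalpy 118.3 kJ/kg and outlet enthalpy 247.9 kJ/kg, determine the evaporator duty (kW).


dh = 247.9 - 118.3 = 129.6 kJ/kg
Q_evap = m_dot * dh = 0.262 * 129.6
Q_evap = 33.96 kW

33.96


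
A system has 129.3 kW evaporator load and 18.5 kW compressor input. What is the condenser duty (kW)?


Q_cond = Q_evap + W
Q_cond = 129.3 + 18.5
Q_cond = 147.8 kW

147.8


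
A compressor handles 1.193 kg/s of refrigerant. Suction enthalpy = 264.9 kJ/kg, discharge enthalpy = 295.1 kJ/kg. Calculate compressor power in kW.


dh = 295.1 - 264.9 = 30.2 kJ/kg
W = m_dot * dh = 1.193 * 30.2 = 36.03 kW

36.03


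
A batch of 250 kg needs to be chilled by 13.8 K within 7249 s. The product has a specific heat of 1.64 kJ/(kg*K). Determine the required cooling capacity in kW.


Q = m * cp * dT / t
Q = 250 * 1.64 * 13.8 / 7249
Q = 0.781 kW

0.781


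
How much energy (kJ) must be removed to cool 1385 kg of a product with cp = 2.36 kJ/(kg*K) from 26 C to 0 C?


dT = 26 - (0) = 26 K
Q = m * cp * dT = 1385 * 2.36 * 26
Q = 84984 kJ

84984


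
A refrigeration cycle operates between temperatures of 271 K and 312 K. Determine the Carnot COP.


dT = 312 - 271 = 41 K
COP_carnot = T_cold / dT = 271 / 41
COP_carnot = 6.61

6.61


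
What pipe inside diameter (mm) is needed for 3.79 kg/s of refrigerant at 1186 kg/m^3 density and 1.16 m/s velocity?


A = m_dot / (rho * v) = 3.79 / (1186 * 1.16) = 0.002754840961 m^2
d = sqrt(4*A/pi) * 1000
d = 59.2 mm

59.2


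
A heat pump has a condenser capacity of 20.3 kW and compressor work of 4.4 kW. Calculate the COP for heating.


COP_hp = Q_cond / W
COP_hp = 20.3 / 4.4
COP_hp = 4.614

4.614


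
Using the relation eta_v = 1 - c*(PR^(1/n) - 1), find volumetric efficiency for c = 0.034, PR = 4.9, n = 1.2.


PR^(1/n) = 4.9^(1/1.2) = 3.75978837
eta_v = 1 - 0.034 * (3.75978837 - 1)
eta_v = 0.9062

0.9062


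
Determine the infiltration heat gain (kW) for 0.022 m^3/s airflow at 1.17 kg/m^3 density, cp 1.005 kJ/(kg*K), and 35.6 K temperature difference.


Q = V_dot * rho * cp * dT
Q = 0.022 * 1.17 * 1.005 * 35.6
Q = 0.921 kW

0.921


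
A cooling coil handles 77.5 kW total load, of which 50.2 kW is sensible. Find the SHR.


SHR = Q_sensible / Q_total
SHR = 50.2 / 77.5
SHR = 0.648

0.648


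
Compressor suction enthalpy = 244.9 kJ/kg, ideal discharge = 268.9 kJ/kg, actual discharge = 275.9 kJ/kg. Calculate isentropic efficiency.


dh_ideal = 268.9 - 244.9 = 24.0 kJ/kg
dh_actual = 275.9 - 244.9 = 31.0 kJ/kg
eta_s = dh_ideal / dh_actual = 24.0 / 31.0
eta_s = 0.7742

0.7742


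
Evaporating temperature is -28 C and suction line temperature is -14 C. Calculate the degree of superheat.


Superheat = T_suction - T_evap
Superheat = -14 - (-28)
Superheat = 14 K

14


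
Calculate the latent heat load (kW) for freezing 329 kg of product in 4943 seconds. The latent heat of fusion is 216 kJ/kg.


Q_lat = m * h_fg / t
Q_lat = 329 * 216 / 4943
Q_lat = 14.38 kW

14.38


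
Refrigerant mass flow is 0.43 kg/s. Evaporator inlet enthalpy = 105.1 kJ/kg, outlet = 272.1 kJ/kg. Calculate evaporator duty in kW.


dh = 272.1 - 105.1 = 167.0 kJ/kg
Q_evap = m_dot * dh = 0.43 * 167.0
Q_evap = 71.81 kW

71.81


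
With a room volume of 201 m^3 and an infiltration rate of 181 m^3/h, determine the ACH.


ACH = flow / volume
ACH = 181 / 201
ACH = 0.9

0.9


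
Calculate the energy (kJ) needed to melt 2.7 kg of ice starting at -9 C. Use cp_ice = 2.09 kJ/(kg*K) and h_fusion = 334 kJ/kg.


Sensible heat = cp * dT = 2.09 * 9 = 18.81 kJ/kg
Total per kg = 18.81 + 334 = 352.81 kJ/kg
Q = m * total = 2.7 * 352.81
Q = 952.6 kJ

952.6


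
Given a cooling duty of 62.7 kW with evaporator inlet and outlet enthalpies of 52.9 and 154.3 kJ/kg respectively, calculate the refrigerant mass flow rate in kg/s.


dh = 154.3 - 52.9 = 101.4 kJ/kg
m_dot = Q / dh = 62.7 / 101.4 = 0.6183 kg/s

0.6183


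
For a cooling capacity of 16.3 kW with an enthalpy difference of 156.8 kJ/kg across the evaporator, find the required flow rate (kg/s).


m_dot = Q / dh
m_dot = 16.3 / 156.8
m_dot = 0.104 kg/s

0.104


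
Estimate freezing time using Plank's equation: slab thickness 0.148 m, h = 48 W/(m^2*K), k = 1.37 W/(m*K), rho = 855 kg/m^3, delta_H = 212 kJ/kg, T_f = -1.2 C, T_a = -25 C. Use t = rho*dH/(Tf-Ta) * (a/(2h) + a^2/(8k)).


dT = -1.2 - (-25) = 23.8 K
term1 = a/(2h) = 0.148/(2*48) = 0.001541666667
term2 = a^2/(8k) = 0.148^2/(8*1.37) = 0.001998540146
t = rho*dH*1000/dT * (term1 + term2)
t = 855*212*1000/23.8 * (0.001541666667 + 0.001998540146)
t = 26962 s

26962


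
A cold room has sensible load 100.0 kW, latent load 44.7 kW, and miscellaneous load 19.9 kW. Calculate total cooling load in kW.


Q_total = Q_s + Q_l + Q_misc
Q_total = 100.0 + 44.7 + 19.9
Q_total = 164.6 kW

164.6


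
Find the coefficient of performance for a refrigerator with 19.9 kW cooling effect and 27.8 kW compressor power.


COP = Q_evap / W
COP = 19.9 / 27.8
COP = 0.716

0.716


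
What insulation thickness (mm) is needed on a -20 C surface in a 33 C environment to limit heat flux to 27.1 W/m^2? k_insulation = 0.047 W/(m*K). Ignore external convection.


dT = 33 - (-20) = 53 K
thickness = k * dT / q_max * 1000
thickness = 0.047 * 53 / 27.1 * 1000
thickness = 91.9 mm

91.9


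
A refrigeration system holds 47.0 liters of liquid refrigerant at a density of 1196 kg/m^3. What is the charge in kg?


Charge = V * rho / 1000
Charge = 47.0 * 1196 / 1000
Charge = 56.21 kg

56.21


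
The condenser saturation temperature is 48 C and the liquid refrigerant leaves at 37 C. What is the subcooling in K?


Subcooling = T_cond - T_liquid
Subcooling = 48 - 37
Subcooling = 11 K

11


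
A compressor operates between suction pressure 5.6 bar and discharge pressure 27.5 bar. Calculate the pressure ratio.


PR = P_high / P_low
PR = 27.5 / 5.6
PR = 4.911

4.911


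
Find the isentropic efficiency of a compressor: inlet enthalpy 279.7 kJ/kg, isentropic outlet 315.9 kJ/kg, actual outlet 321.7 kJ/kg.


dh_ideal = 315.9 - 279.7 = 36.2 kJ/kg
dh_actual = 321.7 - 279.7 = 42.0 kJ/kg
eta_s = dh_ideal / dh_actual = 36.2 / 42.0
eta_s = 0.8619

0.8619


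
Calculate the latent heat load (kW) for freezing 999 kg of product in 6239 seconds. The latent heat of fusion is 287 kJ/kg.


Q_lat = m * h_fg / t
Q_lat = 999 * 287 / 6239
Q_lat = 45.95 kW

45.95


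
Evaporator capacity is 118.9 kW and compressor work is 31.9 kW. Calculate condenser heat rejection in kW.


Q_cond = Q_evap + W
Q_cond = 118.9 + 31.9
Q_cond = 150.8 kW

150.8


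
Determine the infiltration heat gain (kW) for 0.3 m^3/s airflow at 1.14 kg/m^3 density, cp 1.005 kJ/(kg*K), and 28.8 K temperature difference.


Q = V_dot * rho * cp * dT
Q = 0.3 * 1.14 * 1.005 * 28.8
Q = 9.899 kW

9.899


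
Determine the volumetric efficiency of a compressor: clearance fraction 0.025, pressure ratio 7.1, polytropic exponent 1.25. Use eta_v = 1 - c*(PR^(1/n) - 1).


PR^(1/n) = 7.1^(1/1.25) = 4.79740826
eta_v = 1 - 0.025 * (4.79740826 - 1)
eta_v = 0.9051

0.9051


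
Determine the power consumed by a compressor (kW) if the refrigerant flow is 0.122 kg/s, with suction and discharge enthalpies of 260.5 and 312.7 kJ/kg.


dh = 312.7 - 260.5 = 52.2 kJ/kg
W = m_dot * dh = 0.122 * 52.2 = 6.37 kW

6.37


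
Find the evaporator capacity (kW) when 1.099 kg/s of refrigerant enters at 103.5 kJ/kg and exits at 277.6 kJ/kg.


dh = 277.6 - 103.5 = 174.1 kJ/kg
Q_evap = m_dot * dh = 1.099 * 174.1
Q_evap = 191.34 kW

191.34


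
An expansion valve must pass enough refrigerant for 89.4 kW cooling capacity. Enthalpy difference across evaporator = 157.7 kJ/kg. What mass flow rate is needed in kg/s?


m_dot = Q / dh
m_dot = 89.4 / 157.7
m_dot = 0.5669 kg/s

0.5669


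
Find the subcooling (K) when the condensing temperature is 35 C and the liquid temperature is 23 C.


Subcooling = T_cond - T_liquid
Subcooling = 35 - 23
Subcooling = 12 K

12


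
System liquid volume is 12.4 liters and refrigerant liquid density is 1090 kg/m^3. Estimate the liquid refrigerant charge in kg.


Charge = V * rho / 1000
Charge = 12.4 * 1090 / 1000
Charge = 13.52 kg

13.52


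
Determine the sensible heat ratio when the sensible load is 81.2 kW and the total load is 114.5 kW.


SHR = Q_sensible / Q_total
SHR = 81.2 / 114.5
SHR = 0.709

0.709


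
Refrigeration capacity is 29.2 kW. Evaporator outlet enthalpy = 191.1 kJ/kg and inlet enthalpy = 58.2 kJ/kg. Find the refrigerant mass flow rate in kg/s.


dh = 191.1 - 58.2 = 132.9 kJ/kg
m_dot = Q / dh = 29.2 / 132.9 = 0.2197 kg/s

0.2197


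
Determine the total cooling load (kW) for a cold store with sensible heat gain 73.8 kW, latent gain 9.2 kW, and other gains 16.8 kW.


Q_total = Q_s + Q_l + Q_misc
Q_total = 73.8 + 9.2 + 16.8
Q_total = 99.8 kW

99.8


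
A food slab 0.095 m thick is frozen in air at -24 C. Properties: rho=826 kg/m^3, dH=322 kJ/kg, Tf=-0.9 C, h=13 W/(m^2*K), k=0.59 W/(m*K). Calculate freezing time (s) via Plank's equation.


dT = -0.9 - (-24) = 23.1 K
term1 = a/(2h) = 0.095/(2*13) = 0.003653846154
term2 = a^2/(8k) = 0.095^2/(8*0.59) = 0.001912076271
t = rho*dH*1000/dT * (term1 + term2)
t = 826*322*1000/23.1 * (0.003653846154 + 0.001912076271)
t = 64086 s

64086


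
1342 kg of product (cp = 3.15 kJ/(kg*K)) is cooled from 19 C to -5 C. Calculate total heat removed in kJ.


dT = 19 - (-5) = 24 K
Q = m * cp * dT = 1342 * 3.15 * 24
Q = 101455 kJ

101455


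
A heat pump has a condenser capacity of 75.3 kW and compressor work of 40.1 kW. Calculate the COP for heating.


COP_hp = Q_cond / W
COP_hp = 75.3 / 40.1
COP_hp = 1.878

1.878


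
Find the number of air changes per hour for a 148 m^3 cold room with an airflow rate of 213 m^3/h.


ACH = flow / volume
ACH = 213 / 148
ACH = 1.439

1.439


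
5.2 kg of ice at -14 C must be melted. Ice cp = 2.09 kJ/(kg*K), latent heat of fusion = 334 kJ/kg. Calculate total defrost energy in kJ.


Sensible heat = cp * dT = 2.09 * 14 = 29.26 kJ/kg
Total per kg = 29.26 + 334 = 363.26 kJ/kg
Q = m * total = 5.2 * 363.26
Q = 1889.0 kJ

1889.0


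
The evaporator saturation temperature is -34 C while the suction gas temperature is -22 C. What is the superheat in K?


Superheat = T_suction - T_evap
Superheat = -22 - (-34)
Superheat = 12 K

12


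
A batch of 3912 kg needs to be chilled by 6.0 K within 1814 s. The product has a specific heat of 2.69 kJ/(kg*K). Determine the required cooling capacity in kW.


Q = m * cp * dT / t
Q = 3912 * 2.69 * 6.0 / 1814
Q = 34.807 kW

34.807


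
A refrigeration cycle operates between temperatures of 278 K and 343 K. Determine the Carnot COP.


dT = 343 - 278 = 65 K
COP_carnot = T_cold / dT = 278 / 65
COP_carnot = 4.277

4.277


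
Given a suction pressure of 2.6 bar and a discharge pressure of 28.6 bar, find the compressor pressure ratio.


PR = P_high / P_low
PR = 28.6 / 2.6
PR = 11.0

11.0


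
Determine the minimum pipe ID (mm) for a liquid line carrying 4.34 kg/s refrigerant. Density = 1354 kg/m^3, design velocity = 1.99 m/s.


A = m_dot / (rho * v) = 4.34 / (1354 * 1.99) = 0.001610712351 m^2
d = sqrt(4*A/pi) * 1000
d = 45.3 mm

45.3


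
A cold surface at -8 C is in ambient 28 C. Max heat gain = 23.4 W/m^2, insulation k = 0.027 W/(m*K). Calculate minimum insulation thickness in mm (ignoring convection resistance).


dT = 28 - (-8) = 36 K
thickness = k * dT / q_max * 1000
thickness = 0.027 * 36 / 23.4 * 1000
thickness = 41.5 mm

41.5


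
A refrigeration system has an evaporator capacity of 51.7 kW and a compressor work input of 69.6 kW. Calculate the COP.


COP = Q_evap / W
COP = 51.7 / 69.6
COP = 0.743

0.743


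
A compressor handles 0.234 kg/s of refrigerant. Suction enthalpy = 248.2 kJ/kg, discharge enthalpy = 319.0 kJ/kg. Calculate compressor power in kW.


dh = 319.0 - 248.2 = 70.8 kJ/kg
W = m_dot * dh = 0.234 * 70.8 = 16.57 kW

16.57


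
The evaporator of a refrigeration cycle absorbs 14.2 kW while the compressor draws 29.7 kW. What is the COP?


COP = Q_evap / W
COP = 14.2 / 29.7
COP = 0.478

0.478


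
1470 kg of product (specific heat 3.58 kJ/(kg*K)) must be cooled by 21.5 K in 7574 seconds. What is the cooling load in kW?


Q = m * cp * dT / t
Q = 1470 * 3.58 * 21.5 / 7574
Q = 14.939 kW

14.939


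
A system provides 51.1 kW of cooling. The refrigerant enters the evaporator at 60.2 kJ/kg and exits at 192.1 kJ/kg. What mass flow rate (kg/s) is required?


dh = 192.1 - 60.2 = 131.9 kJ/kg
m_dot = Q / dh = 51.1 / 131.9 = 0.3874 kg/s

0.3874


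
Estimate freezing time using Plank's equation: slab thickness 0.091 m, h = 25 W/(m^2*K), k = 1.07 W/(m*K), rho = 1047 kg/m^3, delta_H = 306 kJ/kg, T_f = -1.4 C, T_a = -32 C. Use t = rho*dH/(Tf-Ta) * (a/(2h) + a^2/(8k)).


dT = -1.4 - (-32) = 30.6 K
term1 = a/(2h) = 0.091/(2*25) = 0.00182
term2 = a^2/(8k) = 0.091^2/(8*1.07) = 0.0009674065421
t = rho*dH*1000/dT * (term1 + term2)
t = 1047*306*1000/30.6 * (0.00182 + 0.0009674065421)
t = 29184 s

29184


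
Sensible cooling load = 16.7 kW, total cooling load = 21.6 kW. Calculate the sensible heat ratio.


SHR = Q_sensible / Q_total
SHR = 16.7 / 21.6
SHR = 0.773

0.773


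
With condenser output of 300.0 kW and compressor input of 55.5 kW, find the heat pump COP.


COP_hp = Q_cond / W
COP_hp = 300.0 / 55.5
COP_hp = 5.405

5.405


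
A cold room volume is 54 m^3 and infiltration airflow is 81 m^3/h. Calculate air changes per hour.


ACH = flow / volume
ACH = 81 / 54
ACH = 1.5

1.5


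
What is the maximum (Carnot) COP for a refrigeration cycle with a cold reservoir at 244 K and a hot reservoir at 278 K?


dT = 278 - 244 = 34 K
COP_carnot = T_cold / dT = 244 / 34
COP_carnot = 7.176

7.176


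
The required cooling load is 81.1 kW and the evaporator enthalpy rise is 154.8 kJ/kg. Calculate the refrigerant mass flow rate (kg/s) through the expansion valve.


m_dot = Q / dh
m_dot = 81.1 / 154.8
m_dot = 0.5239 kg/s

0.5239


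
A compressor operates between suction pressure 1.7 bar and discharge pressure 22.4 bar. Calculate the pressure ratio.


PR = P_high / P_low
PR = 22.4 / 1.7
PR = 13.176

13.176


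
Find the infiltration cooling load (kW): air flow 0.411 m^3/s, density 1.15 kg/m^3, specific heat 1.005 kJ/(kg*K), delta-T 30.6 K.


Q = V_dot * rho * cp * dT
Q = 0.411 * 1.15 * 1.005 * 30.6
Q = 14.535 kW

14.535


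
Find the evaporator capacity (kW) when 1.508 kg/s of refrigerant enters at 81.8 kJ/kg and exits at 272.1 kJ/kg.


dh = 272.1 - 81.8 = 190.3 kJ/kg
Q_evap = m_dot * dh = 1.508 * 190.3
Q_evap = 286.97 kW

286.97


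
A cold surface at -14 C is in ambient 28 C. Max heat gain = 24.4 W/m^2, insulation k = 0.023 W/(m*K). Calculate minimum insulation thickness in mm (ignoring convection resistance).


dT = 28 - (-14) = 42 K
thickness = k * dT / q_max * 1000
thickness = 0.023 * 42 / 24.4 * 1000
thickness = 39.6 mm

39.6


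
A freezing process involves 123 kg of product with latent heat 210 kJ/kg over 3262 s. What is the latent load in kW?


Q_lat = m * h_fg / t
Q_lat = 123 * 210 / 3262
Q_lat = 7.92 kW

7.92


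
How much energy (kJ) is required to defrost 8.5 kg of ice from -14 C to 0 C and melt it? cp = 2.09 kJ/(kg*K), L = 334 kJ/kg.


Sensible heat = cp * dT = 2.09 * 14 = 29.26 kJ/kg
Total per kg = 29.26 + 334 = 363.26 kJ/kg
Q = m * total = 8.5 * 363.26
Q = 3087.7 kJ

3087.7


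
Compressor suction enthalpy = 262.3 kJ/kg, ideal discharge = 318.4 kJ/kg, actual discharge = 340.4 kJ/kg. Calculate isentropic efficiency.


dh_ideal = 318.4 - 262.3 = 56.1 kJ/kg
dh_actual = 340.4 - 262.3 = 78.1 kJ/kg
eta_s = dh_ideal / dh_actual = 56.1 / 78.1
eta_s = 0.7183

0.7183


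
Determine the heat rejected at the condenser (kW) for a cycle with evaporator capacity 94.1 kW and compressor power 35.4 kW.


Q_cond = Q_evap + W
Q_cond = 94.1 + 35.4
Q_cond = 129.5 kW

129.5


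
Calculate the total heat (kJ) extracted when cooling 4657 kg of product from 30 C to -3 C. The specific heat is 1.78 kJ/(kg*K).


dT = 30 - (-3) = 33 K
Q = m * cp * dT = 4657 * 1.78 * 33
Q = 273552 kJ

273552


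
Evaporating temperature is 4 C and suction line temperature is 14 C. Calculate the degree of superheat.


Superheat = T_suction - T_evap
Superheat = 14 - (4)
Superheat = 10 K

10


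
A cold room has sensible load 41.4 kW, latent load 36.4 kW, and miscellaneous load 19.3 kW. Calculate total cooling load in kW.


Q_total = Q_s + Q_l + Q_misc
Q_total = 41.4 + 36.4 + 19.3
Q_total = 97.1 kW

97.1


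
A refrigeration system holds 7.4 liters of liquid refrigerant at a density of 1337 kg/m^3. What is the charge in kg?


Charge = V * rho / 1000
Charge = 7.4 * 1337 / 1000
Charge = 9.89 kg

9.89


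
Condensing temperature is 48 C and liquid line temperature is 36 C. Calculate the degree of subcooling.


Subcooling = T_cond - T_liquid
Subcooling = 48 - 36
Subcooling = 12 K

12


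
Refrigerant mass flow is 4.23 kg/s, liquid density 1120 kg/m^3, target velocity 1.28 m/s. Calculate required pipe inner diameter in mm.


A = m_dot / (rho * v) = 4.23 / (1120 * 1.28) = 0.002950613839 m^2
d = sqrt(4*A/pi) * 1000
d = 61.3 mm

61.3


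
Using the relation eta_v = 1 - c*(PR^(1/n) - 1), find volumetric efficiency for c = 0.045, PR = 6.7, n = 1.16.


PR^(1/n) = 6.7^(1/1.16) = 5.15386989
eta_v = 1 - 0.045 * (5.15386989 - 1)
eta_v = 0.8131

0.8131


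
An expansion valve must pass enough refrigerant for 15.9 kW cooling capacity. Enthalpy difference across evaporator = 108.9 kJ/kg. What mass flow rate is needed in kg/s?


m_dot = Q / dh
m_dot = 15.9 / 108.9
m_dot = 0.146 kg/s

0.146


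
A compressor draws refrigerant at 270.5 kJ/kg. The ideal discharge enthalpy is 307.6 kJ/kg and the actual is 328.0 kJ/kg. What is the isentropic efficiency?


dh_ideal = 307.6 - 270.5 = 37.1 kJ/kg
dh_actual = 328.0 - 270.5 = 57.5 kJ/kg
eta_s = dh_ideal / dh_actual = 37.1 / 57.5
eta_s = 0.6452

0.6452


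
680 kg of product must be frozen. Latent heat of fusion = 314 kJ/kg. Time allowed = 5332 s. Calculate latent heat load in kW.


Q_lat = m * h_fg / t
Q_lat = 680 * 314 / 5332
Q_lat = 40.05 kW

40.05


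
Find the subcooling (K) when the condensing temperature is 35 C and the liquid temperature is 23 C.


Subcooling = T_cond - T_liquid
Subcooling = 35 - 23
Subcooling = 12 K

12


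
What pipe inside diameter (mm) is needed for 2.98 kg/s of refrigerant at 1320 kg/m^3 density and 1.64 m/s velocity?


A = m_dot / (rho * v) = 2.98 / (1320 * 1.64) = 0.001376570584 m^2
d = sqrt(4*A/pi) * 1000
d = 41.9 mm

41.9


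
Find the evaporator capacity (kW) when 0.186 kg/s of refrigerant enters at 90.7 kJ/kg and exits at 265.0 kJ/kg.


dh = 265.0 - 90.7 = 174.3 kJ/kg
Q_evap = m_dot * dh = 0.186 * 174.3
Q_evap = 32.42 kW

32.42


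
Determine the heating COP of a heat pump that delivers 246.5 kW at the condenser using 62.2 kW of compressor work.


COP_hp = Q_cond / W
COP_hp = 246.5 / 62.2
COP_hp = 3.963

3.963


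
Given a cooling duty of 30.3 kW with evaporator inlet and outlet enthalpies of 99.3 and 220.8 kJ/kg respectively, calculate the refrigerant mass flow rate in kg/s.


dh = 220.8 - 99.3 = 121.5 kJ/kg
m_dot = Q / dh = 30.3 / 121.5 = 0.2494 kg/s

0.2494


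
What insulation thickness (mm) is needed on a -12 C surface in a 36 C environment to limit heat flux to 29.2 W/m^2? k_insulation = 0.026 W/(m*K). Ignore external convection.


dT = 36 - (-12) = 48 K
thickness = k * dT / q_max * 1000
thickness = 0.026 * 48 / 29.2 * 1000
thickness = 42.7 mm

42.7


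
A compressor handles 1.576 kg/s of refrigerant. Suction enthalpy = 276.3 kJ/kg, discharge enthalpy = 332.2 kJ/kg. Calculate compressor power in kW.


dh = 332.2 - 276.3 = 55.9 kJ/kg
W = m_dot * dh = 1.576 * 55.9 = 88.1 kW

88.1


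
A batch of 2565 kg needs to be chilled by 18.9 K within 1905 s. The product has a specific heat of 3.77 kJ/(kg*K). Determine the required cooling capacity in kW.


Q = m * cp * dT / t
Q = 2565 * 3.77 * 18.9 / 1905
Q = 95.939 kW

95.939


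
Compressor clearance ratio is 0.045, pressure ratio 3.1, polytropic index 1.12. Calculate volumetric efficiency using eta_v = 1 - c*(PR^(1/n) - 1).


PR^(1/n) = 3.1^(1/1.12) = 2.74609652
eta_v = 1 - 0.045 * (2.74609652 - 1)
eta_v = 0.9214

0.9214


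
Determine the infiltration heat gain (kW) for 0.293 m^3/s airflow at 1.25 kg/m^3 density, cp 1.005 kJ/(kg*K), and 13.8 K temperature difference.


Q = V_dot * rho * cp * dT
Q = 0.293 * 1.25 * 1.005 * 13.8
Q = 5.08 kW

5.08


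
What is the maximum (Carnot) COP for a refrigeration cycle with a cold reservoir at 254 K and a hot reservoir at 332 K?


dT = 332 - 254 = 78 K
COP_carnot = T_cold / dT = 254 / 78
COP_carnot = 3.256

3.256


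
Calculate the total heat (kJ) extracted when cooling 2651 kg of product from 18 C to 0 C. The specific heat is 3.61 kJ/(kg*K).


dT = 18 - (0) = 18 K
Q = m * cp * dT = 2651 * 3.61 * 18
Q = 172262 kJ

172262


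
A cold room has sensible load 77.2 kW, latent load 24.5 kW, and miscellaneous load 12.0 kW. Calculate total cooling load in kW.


Q_total = Q_s + Q_l + Q_misc
Q_total = 77.2 + 24.5 + 12.0
Q_total = 113.7 kW

113.7


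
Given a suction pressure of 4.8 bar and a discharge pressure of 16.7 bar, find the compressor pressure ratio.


PR = P_high / P_low
PR = 16.7 / 4.8
PR = 3.479

3.479


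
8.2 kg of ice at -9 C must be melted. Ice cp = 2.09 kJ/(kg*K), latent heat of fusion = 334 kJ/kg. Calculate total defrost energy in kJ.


Sensible heat = cp * dT = 2.09 * 9 = 18.81 kJ/kg
Total per kg = 18.81 + 334 = 352.81 kJ/kg
Q = m * total = 8.2 * 352.81
Q = 2893.0 kJ

2893.0


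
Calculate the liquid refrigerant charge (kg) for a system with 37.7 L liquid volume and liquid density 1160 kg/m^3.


Charge = V * rho / 1000
Charge = 37.7 * 1160 / 1000
Charge = 43.73 kg

43.73


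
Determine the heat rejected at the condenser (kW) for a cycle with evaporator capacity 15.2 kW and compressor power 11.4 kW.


Q_cond = Q_evap + W
Q_cond = 15.2 + 11.4
Q_cond = 26.6 kW

26.6


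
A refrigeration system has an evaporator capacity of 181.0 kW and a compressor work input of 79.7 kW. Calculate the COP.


COP = Q_evap / W
COP = 181.0 / 79.7
COP = 2.271

2.271


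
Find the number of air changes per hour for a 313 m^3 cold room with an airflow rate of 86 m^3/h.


ACH = flow / volume
ACH = 86 / 313
ACH = 0.275

0.275


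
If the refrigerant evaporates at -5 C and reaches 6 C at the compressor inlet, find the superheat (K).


Superheat = T_suction - T_evap
Superheat = 6 - (-5)
Superheat = 11 K

11
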